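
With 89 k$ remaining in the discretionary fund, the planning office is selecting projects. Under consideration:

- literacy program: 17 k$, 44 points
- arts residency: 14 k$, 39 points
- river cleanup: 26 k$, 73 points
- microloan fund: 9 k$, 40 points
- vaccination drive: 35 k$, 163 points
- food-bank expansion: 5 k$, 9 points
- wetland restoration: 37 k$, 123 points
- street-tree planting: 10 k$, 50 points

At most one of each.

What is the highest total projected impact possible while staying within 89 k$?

345

Taking the top-ratio projects first gives river cleanup + microloan fund + vaccination drive + food-bank expansion + street-tree planting for 335 (85 k$).
The 35 k$ tied up in river cleanup and microloan fund is better spent on wetland restoration — total rises to 345 (87 k$).
The closest alternative, literacy program + arts residency + microloan fund + vaccination drive + street-tree planting, reaches only 336.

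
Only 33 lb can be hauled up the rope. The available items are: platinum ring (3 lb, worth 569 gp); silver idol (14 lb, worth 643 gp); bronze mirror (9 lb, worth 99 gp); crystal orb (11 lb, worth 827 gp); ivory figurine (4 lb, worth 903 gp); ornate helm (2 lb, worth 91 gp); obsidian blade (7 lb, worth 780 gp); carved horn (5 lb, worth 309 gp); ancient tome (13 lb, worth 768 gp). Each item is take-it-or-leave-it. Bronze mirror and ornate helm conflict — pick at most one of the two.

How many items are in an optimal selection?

6

Best achievable value is 3479.
For example platinum ring + crystal orb + ivory figurine + ornate helm + obsidian blade + carved horn achieves it, using 32 lb.
All optima have 6 items.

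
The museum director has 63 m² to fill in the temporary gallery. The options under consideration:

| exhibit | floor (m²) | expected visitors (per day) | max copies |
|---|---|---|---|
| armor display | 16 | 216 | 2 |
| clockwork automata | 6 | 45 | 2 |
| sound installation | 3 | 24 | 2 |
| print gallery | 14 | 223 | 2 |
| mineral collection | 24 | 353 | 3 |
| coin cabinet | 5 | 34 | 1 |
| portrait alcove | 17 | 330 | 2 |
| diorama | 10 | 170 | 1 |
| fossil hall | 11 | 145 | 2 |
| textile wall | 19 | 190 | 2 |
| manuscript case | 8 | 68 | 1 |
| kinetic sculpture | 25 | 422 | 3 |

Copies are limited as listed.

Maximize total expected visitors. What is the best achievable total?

1106

Filling by ratio: sound installation + print gallery + 2×portrait alcove + diorama for 1077, with 2 m² left unused.
Dropping print gallery and diorama frees 24 m²; slotting in kinetic sculpture (25 m²) lifts the total to 1106 at 62 m².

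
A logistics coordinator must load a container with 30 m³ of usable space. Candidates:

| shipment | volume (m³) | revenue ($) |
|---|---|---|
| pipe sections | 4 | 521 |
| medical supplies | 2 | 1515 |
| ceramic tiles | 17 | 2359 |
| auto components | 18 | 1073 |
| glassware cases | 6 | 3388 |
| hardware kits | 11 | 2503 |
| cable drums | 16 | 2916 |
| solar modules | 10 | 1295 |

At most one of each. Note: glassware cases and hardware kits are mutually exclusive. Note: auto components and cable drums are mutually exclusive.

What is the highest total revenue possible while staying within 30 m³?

8340

By revenue per m³: medical supplies 757.50, glassware cases 564.67, hardware kits 227.55, cable drums 182.25 lead.
Best packing: pipe sections + medical supplies + glassware cases + cable drums — 28 m³, 8340 total.
Runner-up medical supplies + glassware cases + cable drums tops out at 7819.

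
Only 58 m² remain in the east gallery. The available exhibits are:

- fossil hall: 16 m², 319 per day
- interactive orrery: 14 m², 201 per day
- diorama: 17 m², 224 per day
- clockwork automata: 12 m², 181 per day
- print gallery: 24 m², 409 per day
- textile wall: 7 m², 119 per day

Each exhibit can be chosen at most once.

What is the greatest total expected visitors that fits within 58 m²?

952

A density-first pass picks fossil hall + print gallery + textile wall — 847 at 47 m².
The 7 m² tied up in textile wall is better spent on diorama — total rises to 952 (57 m²).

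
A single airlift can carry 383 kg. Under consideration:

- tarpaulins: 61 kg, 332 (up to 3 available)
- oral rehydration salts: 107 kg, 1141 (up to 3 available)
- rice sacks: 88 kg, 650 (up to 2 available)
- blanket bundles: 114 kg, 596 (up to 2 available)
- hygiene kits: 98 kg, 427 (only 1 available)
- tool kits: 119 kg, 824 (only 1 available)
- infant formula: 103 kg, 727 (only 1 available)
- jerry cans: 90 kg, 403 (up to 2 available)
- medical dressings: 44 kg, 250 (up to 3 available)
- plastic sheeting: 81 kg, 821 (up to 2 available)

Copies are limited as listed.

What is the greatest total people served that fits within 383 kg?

The ratio heuristic lands on 3×oral rehydration salts + medical dressings (3673) but leaves 18 kg idle.
Replace oral rehydration salts and medical dressings with 2×plastic sheeting: the trade gains 251 net, giving 3924 at 376 kg.

3924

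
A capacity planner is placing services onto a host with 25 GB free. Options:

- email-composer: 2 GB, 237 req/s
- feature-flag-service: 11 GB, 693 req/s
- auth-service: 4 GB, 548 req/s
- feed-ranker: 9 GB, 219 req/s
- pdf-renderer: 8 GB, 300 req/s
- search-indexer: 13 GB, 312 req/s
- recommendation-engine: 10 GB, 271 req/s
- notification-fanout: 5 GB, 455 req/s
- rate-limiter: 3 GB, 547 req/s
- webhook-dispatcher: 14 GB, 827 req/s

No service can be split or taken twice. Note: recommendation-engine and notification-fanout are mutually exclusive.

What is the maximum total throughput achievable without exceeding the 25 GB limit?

Ranking by ratio (throughput/GB): rate-limiter 182.33, auth-service 137.00, email-composer 118.50.
Taking email-composer + feature-flag-service + auth-service + notification-fanout + rate-limiter: 25 GB used, 2480 in throughput.
Next best is feature-flag-service + auth-service + notification-fanout + rate-limiter at 2243 (23 GB) — short by 237.

2480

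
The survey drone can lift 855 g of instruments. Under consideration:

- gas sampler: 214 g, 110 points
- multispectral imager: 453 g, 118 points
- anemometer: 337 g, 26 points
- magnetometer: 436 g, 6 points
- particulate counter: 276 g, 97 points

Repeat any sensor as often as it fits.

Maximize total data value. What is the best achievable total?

3×gas sampler uses 642 of the 855 g and totals 330.
Nothing else within 855 g beats 330.

330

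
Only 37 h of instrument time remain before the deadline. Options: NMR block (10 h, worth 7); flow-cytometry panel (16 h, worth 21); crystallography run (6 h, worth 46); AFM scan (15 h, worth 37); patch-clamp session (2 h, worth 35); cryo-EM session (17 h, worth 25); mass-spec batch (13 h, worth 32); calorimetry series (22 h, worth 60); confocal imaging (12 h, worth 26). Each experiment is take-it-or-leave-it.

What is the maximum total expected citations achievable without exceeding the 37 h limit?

150

Filling by ratio: crystallography run + patch-clamp session + calorimetry series for 141, with 7 h left unused.
Dropping calorimetry series frees 22 h; slotting in AFM scan + mass-spec batch (28 h) lifts the total to 150 at 36 h.
Every other selection either busts 37 h or fails to beat 150.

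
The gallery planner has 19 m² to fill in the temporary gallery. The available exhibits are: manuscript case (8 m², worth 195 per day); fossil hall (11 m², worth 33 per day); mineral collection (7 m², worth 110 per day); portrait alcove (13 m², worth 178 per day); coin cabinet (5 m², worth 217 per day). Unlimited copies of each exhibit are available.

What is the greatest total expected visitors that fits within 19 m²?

651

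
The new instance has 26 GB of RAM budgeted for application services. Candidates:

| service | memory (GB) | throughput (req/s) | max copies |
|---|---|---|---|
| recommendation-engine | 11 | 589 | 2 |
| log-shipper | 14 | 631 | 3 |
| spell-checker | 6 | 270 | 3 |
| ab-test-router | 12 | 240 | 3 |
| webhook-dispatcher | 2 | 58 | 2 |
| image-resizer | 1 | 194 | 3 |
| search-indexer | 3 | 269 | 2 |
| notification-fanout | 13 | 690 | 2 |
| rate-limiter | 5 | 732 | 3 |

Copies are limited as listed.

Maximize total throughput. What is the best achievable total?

Ranking by ratio (throughput/GB): image-resizer 194.00, rate-limiter 146.40, search-indexer 89.67.
Webhook-dispatcher + 3×image-resizer + 2×search-indexer + 3×rate-limiter uses 26 of the 26 GB and totals 3374.

3374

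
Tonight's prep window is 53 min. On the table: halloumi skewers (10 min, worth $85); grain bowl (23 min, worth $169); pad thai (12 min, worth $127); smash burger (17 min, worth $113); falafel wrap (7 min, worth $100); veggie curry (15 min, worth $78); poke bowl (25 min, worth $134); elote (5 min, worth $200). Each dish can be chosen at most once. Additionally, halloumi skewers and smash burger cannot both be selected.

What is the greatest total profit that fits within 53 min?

Best packing: grain bowl + pad thai + falafel wrap + elote — 47 min, 596 total.
Every other selection either busts 53 min or breaks a pairing rule or fails to beat 596.

596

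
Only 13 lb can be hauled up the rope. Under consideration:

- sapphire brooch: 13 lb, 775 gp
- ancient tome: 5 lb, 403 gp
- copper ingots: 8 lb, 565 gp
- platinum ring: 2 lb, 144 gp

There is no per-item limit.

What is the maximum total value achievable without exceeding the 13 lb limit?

Density check — ancient tome 80.60, platinum ring 72.00, copper ingots 70.62 are the best per lb.
Taking the top-ratio items first gives 2×ancient tome + platinum ring for 950 (12 lb).
The 5 lb tied up in ancient tome is better spent on 3×platinum ring — total rises to 979 (13 lb).
That's the maximum — no swap from here does better than 979.

979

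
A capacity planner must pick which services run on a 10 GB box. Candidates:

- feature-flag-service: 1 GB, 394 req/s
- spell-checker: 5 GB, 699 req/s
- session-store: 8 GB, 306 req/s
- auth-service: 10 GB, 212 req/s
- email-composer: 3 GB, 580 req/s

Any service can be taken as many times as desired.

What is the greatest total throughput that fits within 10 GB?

Best packing: 10×feature-flag-service — 10 GB, 3940 total.
That's the maximum — no swap from here does better than 3940.

3940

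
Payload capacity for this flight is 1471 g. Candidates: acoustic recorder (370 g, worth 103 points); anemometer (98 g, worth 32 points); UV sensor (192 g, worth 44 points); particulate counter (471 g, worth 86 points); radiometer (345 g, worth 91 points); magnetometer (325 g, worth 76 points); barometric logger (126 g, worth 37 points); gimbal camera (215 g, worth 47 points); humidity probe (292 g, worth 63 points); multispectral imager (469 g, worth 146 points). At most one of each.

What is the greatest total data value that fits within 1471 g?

Acoustic recorder + anemometer + radiometer + barometric logger + multispectral imager uses 1408 of the 1471 g and totals 409.
Acoustic recorder + anemometer + UV sensor + barometric logger + gimbal camera + multispectral imager matches that 409 at 1470 g; no feasible combination exceeds it.

409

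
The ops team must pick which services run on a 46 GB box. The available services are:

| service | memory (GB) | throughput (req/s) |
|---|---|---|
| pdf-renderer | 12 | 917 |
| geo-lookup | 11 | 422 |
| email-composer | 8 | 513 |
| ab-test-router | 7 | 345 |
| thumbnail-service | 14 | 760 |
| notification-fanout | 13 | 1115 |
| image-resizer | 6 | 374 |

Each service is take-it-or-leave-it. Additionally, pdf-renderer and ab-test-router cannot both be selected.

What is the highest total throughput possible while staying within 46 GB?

3166

Ranking by ratio (throughput/GB): notification-fanout 85.77, pdf-renderer 76.42, email-composer 64.12.
Pdf-renderer + thumbnail-service + notification-fanout + image-resizer uses 45 of the 46 GB and totals 3166.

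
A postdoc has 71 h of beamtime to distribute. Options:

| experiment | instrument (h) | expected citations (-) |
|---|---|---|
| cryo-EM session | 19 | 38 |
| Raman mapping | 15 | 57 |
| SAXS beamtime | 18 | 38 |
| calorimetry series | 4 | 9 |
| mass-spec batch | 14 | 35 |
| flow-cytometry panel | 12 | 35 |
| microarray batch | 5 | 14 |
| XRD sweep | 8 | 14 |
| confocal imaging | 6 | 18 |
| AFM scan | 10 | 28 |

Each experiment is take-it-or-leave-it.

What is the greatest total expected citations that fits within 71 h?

201

The ratio heuristic lands on Raman mapping + calorimetry series + mass-spec batch + flow-cytometry panel + microarray batch + confocal imaging + AFM scan (196) but leaves 5 h idle.
Replace calorimetry series with XRD sweep: the trade gains 5 net, giving 201 at 70 h.
Next best is cryo-EM session + Raman mapping + calorimetry series + flow-cytometry panel + microarray batch + confocal imaging + AFM scan at 199 (71 h) — short by 2.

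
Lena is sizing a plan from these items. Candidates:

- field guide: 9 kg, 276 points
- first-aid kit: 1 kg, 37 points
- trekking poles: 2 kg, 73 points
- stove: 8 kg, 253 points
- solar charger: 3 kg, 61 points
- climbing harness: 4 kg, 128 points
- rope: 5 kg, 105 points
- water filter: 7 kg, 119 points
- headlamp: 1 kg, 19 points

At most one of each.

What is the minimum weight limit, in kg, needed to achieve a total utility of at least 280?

9

Minimise kg subject to total utility ≥ 280.
first-aid kit + stove: 290 utility at 9 kg.
Any bundle with less than 9 kg falls short of 280.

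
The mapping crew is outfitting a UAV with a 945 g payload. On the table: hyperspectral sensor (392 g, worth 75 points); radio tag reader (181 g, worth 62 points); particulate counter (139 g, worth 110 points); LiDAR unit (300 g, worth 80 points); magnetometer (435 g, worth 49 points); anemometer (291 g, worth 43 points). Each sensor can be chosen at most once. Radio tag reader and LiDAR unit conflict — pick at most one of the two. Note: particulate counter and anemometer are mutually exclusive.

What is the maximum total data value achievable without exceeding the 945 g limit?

265

Best packing: hyperspectral sensor + particulate counter + LiDAR unit — 831 g, 265 total.
Next best is hyperspectral sensor + radio tag reader + particulate counter at 247 (712 g) — short by 18.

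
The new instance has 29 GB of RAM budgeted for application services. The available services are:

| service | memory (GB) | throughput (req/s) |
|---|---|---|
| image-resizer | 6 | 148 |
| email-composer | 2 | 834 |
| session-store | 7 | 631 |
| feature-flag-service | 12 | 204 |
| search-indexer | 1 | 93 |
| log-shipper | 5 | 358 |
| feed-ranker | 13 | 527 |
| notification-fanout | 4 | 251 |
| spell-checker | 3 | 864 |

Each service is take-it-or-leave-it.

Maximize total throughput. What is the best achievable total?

3179

Image-resizer + email-composer + session-store + search-indexer + log-shipper + notification-fanout + spell-checker uses 28 of the 29 GB and totals 3179.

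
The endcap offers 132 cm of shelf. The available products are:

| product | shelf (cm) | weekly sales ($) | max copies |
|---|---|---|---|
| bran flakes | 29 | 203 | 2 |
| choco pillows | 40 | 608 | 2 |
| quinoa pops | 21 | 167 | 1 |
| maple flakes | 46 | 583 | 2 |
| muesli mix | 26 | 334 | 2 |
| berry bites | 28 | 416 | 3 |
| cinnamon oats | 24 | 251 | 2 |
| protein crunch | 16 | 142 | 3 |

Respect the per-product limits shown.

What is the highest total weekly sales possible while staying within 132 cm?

1884

Taking the top-ratio products first gives 2×choco pillows + berry bites + cinnamon oats for 1883 (132 cm).
Dropping berry bites and cinnamon oats frees 52 cm; slotting in 2×muesli mix (52 cm) lifts the total to 1884 at 132 cm.
Every other selection either busts 132 cm or exceeds an availability limit or fails to beat 1884.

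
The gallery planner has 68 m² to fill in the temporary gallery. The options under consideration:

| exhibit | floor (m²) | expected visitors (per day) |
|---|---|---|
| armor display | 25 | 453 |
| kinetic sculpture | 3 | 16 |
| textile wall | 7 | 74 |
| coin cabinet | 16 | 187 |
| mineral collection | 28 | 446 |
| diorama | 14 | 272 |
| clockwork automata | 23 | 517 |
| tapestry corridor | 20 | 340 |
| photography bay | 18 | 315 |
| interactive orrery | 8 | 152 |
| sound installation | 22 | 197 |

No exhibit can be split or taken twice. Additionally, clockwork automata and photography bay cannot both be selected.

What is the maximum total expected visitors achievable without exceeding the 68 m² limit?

Armor display + clockwork automata + tapestry corridor uses 68 of the 68 m² and totals 1310.

1310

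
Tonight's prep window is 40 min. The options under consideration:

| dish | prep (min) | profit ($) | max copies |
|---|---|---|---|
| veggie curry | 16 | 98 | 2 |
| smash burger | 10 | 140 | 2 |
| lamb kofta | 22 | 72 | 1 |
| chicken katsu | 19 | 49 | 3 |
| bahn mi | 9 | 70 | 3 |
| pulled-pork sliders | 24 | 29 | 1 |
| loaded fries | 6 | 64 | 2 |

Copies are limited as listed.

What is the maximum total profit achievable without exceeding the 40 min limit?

Ranking by ratio (profit/min): smash burger 14.00, loaded fries 10.67, bahn mi 7.78.
The ratio heuristic lands on 2×smash burger + 2×loaded fries (408) but leaves 8 min idle.
The 12 min tied up in 2×loaded fries is better spent on 2×bahn mi — total rises to 420 (38 min).
No other feasible combination exceeds 420.

420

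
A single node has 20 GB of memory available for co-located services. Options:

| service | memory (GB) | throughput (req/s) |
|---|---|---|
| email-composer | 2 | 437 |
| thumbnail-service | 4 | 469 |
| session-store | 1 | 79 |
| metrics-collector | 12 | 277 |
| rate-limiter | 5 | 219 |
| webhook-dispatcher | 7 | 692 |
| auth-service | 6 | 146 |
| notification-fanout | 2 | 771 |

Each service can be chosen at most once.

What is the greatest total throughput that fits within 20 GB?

By throughput per GB: notification-fanout 385.50, email-composer 218.50, thumbnail-service 117.25 lead.
Filling by ratio: email-composer + thumbnail-service + session-store + webhook-dispatcher + notification-fanout for 2448, with 4 GB left unused.
The 1 GB tied up in session-store is better spent on rate-limiter — total rises to 2588 (20 GB).
Every other selection either busts 20 GB or fails to beat 2588.

2588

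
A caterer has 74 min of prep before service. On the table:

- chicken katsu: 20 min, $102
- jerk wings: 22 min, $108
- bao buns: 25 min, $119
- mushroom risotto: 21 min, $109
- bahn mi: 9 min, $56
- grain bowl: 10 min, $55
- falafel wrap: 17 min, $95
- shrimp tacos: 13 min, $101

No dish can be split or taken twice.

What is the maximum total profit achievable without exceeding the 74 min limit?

Density check — shrimp tacos 7.77, bahn mi 6.22, falafel wrap 5.59, grain bowl 5.50 are the best per min.
Taking the top-ratio dishes first gives mushroom risotto + bahn mi + grain bowl + falafel wrap + shrimp tacos for 416 (70 min).
Dropping mushroom risotto frees 21 min; slotting in bao buns (25 min) lifts the total to 426 at 74 min.

426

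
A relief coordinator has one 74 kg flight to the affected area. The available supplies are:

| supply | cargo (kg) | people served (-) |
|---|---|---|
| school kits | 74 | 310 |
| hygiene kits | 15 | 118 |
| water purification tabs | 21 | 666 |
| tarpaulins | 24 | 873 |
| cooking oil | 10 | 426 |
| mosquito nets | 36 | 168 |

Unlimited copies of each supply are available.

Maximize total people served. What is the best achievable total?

3003

Ranking by ratio (people served/kg): cooking oil 42.60, tarpaulins 36.38, water purification tabs 31.71.
Greedy by ratio would take 7×cooking oil: 70 kg used, total 2982.
Dropping 2×cooking oil frees 20 kg; slotting in tarpaulins (24 kg) lifts the total to 3003 at 74 kg.
That's the maximum — no swap from here does better than 3003.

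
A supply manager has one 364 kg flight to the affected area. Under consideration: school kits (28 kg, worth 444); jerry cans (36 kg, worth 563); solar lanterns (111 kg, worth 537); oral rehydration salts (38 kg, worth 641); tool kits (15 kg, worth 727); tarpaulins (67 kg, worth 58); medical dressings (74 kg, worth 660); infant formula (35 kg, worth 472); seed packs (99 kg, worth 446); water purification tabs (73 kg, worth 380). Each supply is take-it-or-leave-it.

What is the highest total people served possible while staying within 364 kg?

By people served per kg: tool kits 48.47, oral rehydration salts 16.87, school kits 15.86 lead.
Taking the top-ratio supplies first gives school kits + jerry cans + oral rehydration salts + tool kits + medical dressings + infant formula + water purification tabs for 3887 (299 kg).
The 73 kg tied up in water purification tabs is better spent on solar lanterns — total rises to 4044 (337 kg).

4044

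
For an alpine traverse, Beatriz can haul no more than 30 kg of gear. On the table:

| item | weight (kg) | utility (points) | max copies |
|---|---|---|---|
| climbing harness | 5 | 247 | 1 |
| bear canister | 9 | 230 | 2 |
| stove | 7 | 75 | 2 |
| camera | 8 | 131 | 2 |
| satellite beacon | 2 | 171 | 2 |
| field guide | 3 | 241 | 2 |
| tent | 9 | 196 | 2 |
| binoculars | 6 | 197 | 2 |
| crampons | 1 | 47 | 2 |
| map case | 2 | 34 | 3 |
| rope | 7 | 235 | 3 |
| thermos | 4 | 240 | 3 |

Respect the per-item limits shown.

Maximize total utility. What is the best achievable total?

1885

Climbing harness + 2×satellite beacon + 2×field guide + 2×crampons + 3×thermos uses 29 of the 30 kg and totals 1885.
Every other selection either busts 30 kg or exceeds an availability limit or fails to beat 1885.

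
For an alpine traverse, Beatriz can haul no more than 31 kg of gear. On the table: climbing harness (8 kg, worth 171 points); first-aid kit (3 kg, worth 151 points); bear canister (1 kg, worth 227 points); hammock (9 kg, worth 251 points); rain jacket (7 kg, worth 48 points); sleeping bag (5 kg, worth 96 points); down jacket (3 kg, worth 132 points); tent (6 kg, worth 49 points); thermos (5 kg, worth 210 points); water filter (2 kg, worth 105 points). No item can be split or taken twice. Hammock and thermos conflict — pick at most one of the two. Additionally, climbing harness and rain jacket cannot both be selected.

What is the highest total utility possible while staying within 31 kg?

Taking climbing harness + first-aid kit + bear canister + hammock + sleeping bag + down jacket + water filter: 31 kg used, 1133 in utility.
Every other selection either busts 31 kg or breaks a pairing rule or fails to beat 1133.

1133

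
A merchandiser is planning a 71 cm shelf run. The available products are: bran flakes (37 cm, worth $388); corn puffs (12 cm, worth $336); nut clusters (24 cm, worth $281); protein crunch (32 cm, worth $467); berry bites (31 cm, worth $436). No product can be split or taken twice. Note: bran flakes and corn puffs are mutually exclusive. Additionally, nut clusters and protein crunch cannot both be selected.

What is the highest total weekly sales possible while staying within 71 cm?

1053

Taking corn puffs + nut clusters + berry bites: 67 cm used, 1053 in weekly sales.
Nothing else feasible within 71 cm beats 1053.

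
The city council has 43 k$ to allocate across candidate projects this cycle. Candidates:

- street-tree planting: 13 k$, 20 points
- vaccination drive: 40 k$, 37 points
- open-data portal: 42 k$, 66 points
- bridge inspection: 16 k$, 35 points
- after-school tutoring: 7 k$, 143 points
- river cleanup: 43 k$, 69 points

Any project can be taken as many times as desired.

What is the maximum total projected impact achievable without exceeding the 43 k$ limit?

858

Ranking by ratio (projected impact/k$): after-school tutoring 20.43, bridge inspection 2.19, river cleanup 1.60.
The ratio ordering already packs tightly: 6×after-school tutoring, 42 k$, 858.
That's the maximum — no swap from here does better than 858.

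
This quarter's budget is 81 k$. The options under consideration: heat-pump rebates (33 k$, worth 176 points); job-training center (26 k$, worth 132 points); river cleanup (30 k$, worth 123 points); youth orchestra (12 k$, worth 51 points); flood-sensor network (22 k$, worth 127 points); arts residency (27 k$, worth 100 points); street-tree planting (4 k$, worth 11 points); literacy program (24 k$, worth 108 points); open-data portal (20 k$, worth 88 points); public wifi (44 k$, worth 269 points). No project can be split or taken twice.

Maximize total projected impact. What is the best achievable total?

Density check — public wifi 6.11, flood-sensor network 5.77, heat-pump rebates 5.33 are the best per k$.
Taking the top-ratio projects first gives youth orchestra + flood-sensor network + public wifi for 447 (78 k$).
Dropping youth orchestra and flood-sensor network frees 34 k$; slotting in heat-pump rebates + street-tree planting (37 k$) lifts the total to 456 at 81 k$.
Every other selection either busts 81 k$ or fails to beat 456.

456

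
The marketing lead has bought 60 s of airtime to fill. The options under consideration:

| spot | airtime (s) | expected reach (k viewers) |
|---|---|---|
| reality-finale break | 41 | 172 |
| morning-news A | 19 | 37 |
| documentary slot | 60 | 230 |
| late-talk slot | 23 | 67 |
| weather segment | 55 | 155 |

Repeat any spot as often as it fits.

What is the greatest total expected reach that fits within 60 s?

Taking the top-ratio spots first gives reality-finale break + morning-news A for 209 (60 s).
Dropping reality-finale break and morning-news A frees 60 s; slotting in documentary slot (60 s) lifts the total to 230 at 60 s.

230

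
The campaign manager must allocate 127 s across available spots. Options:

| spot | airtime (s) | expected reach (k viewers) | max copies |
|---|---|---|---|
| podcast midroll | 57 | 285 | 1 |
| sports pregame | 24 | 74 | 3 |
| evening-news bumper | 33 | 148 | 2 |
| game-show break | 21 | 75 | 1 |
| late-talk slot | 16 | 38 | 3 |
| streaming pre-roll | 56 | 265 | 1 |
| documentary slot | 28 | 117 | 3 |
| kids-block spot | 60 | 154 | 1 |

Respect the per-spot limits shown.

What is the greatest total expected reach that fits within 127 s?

581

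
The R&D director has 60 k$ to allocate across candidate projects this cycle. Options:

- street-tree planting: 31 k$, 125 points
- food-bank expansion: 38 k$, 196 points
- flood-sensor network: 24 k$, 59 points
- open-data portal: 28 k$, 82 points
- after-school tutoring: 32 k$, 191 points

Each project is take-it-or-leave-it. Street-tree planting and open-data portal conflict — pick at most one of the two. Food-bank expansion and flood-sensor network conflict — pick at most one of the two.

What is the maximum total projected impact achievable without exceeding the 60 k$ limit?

273

By projected impact per k$: after-school tutoring 5.97, food-bank expansion 5.16, street-tree planting 4.03 lead.
Open-data portal + after-school tutoring uses 60 of the 60 k$ and totals 273.
No other feasible combination exceeds 273.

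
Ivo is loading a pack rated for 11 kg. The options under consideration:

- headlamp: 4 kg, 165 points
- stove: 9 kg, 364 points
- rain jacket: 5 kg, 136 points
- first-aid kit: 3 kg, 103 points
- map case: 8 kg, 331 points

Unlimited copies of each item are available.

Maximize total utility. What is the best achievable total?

The ratio ordering already packs tightly: first-aid kit + map case, 11 kg, 434.
No other feasible combination exceeds 434.

434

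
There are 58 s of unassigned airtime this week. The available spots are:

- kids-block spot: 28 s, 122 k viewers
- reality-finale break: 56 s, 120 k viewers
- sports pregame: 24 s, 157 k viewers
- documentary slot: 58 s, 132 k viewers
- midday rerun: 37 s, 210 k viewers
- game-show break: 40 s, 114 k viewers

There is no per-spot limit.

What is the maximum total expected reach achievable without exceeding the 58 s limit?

314

Density check — sports pregame 6.54, midday rerun 5.68, kids-block spot 4.36 are the best per s.
Taking 2×sports pregame: 48 s used, 314 in expected reach.
Every other selection either busts 58 s or fails to beat 314.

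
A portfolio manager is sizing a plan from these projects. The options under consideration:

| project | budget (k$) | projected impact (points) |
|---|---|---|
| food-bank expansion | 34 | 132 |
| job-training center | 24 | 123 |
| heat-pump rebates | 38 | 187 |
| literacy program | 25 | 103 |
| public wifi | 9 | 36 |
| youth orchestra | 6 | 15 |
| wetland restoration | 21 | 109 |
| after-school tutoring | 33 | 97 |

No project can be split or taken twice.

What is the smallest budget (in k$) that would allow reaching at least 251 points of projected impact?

54

Look for the lowest-budget combination reaching 251.
Taking job-training center + public wifi + wetland restoration gives 268 (≥ 251) for 54 k$.
No combination under 54 k$ hits 251.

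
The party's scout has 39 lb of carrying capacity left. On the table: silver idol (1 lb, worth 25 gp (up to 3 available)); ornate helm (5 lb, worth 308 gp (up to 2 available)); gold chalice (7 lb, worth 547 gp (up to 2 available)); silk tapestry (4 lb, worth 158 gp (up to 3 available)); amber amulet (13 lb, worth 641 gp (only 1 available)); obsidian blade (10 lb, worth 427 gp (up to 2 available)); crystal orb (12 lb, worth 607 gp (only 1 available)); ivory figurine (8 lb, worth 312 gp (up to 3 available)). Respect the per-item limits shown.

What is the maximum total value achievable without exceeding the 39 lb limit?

2401

Greedy by ratio would take 3×silver idol + 2×ornate helm + 2×gold chalice + crystal orb: 39 lb used, total 2392.
Replace silver idol and crystal orb with amber amulet: the trade gains 9 net, giving 2401 at 39 lb.
Nothing else within 39 lb beats 2401.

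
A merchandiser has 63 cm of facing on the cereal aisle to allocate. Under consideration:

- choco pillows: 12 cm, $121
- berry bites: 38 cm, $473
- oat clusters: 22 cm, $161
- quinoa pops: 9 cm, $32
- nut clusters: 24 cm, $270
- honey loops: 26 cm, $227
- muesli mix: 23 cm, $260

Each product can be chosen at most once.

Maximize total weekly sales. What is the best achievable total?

Taking the top-ratio products first gives berry bites + muesli mix for 733 (61 cm).
Dropping muesli mix frees 23 cm; slotting in nut clusters (24 cm) lifts the total to 743 at 62 cm.
An exhaustive check of the 128 subsets confirms 743.

743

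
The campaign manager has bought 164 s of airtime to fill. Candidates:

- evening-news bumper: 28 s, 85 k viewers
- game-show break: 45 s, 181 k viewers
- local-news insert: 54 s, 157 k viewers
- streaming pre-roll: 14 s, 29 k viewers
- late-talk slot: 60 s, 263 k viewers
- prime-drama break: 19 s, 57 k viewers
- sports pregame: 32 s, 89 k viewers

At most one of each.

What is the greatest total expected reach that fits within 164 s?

By expected reach per s: late-talk slot 4.38, game-show break 4.02, evening-news bumper 3.04 lead.
Filling by ratio: evening-news bumper + game-show break + late-talk slot + prime-drama break for 586, with 12 s left unused.
The 47 s tied up in evening-news bumper and prime-drama break is better spent on local-news insert — total rises to 601 (159 s).
The closest alternative, game-show break + late-talk slot + prime-drama break + sports pregame, reaches only 590.

601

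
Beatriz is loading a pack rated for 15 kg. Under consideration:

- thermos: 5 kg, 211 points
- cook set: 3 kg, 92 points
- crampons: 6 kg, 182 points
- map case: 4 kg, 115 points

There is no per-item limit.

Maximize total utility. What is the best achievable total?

3×thermos uses 15 of the 15 kg and totals 633.

633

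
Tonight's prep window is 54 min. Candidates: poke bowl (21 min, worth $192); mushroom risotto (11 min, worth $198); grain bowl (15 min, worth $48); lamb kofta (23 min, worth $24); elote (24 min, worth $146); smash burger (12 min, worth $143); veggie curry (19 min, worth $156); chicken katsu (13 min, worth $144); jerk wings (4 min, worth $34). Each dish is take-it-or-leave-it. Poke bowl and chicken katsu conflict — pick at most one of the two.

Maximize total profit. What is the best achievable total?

567

Taking the top-ratio dishes first gives mushroom risotto + smash burger + chicken katsu + jerk wings for 519 (40 min).
Replace chicken katsu with poke bowl: the trade gains 48 net, giving 567 at 48 min.
The spare 6 min is too small for any remaining dish, and no feasible exchange beats 567.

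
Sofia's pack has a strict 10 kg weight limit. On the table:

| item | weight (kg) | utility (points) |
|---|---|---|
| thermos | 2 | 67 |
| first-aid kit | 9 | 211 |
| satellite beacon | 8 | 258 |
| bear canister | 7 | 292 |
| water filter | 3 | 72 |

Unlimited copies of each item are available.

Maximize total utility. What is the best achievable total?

364

Greedy by ratio would take thermos + bear canister: 9 kg used, total 359.
Dropping thermos frees 2 kg; slotting in water filter (3 kg) lifts the total to 364 at 10 kg.
Nothing else within 10 kg beats 364.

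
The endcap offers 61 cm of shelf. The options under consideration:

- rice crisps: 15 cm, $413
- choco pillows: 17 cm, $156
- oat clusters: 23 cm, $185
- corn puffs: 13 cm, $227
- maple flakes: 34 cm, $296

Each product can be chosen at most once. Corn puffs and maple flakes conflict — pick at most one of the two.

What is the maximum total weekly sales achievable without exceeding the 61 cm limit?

825

Filling by ratio: rice crisps + choco pillows + corn puffs for 796, with 16 cm left unused.
Replace choco pillows with oat clusters: the trade gains 29 net, giving 825 at 51 cm.
Next best is rice crisps + choco pillows + corn puffs at 796 (45 cm) — short by 29.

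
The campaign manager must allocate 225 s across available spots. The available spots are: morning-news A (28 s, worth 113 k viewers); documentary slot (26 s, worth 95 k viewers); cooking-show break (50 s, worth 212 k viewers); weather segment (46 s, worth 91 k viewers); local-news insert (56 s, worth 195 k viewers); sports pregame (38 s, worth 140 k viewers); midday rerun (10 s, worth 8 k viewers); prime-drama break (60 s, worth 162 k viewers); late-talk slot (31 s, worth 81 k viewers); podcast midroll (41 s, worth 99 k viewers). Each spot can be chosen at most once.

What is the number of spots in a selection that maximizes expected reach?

5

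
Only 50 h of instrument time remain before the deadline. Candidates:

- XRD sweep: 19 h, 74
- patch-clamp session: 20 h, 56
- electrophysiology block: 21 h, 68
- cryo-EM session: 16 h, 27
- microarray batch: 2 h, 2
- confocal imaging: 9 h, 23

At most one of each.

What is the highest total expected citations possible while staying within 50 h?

165

Best packing: XRD sweep + electrophysiology block + confocal imaging — 49 h, 165 total.
Nothing else within 50 h beats 165.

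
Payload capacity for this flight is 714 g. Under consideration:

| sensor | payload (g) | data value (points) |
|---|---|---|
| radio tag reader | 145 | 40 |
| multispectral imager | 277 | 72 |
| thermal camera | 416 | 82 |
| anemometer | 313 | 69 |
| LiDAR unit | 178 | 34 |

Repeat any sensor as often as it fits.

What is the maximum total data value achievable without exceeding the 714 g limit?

Taking the top-ratio sensors first gives 4×radio tag reader for 160 (580 g).
Replace radio tag reader with multispectral imager: the trade gains 32 net, giving 192 at 712 g.
That's the maximum — no swap from here does better than 192.

192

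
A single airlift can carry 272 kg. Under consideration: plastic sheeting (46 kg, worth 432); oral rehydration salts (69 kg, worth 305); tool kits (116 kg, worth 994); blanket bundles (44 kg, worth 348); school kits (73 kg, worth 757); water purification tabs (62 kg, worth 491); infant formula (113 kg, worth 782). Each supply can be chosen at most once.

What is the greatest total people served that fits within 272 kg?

2265

Taking the top-ratio supplies first gives plastic sheeting + tool kits + school kits for 2183 (235 kg).
Dropping school kits frees 73 kg; slotting in blanket bundles + water purification tabs (106 kg) lifts the total to 2265 at 268 kg.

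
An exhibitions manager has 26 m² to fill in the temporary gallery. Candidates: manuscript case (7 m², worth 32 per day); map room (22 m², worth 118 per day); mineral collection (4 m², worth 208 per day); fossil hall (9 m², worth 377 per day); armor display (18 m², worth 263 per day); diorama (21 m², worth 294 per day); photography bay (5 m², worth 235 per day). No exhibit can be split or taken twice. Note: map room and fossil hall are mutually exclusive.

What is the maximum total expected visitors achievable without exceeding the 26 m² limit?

852

Ranking by ratio (expected visitors/m²): mineral collection 52.00, photography bay 47.00, fossil hall 41.89.
Best packing: manuscript case + mineral collection + fossil hall + photography bay — 25 m², 852 total.
An exhaustive check of the 128 subsets confirms 852.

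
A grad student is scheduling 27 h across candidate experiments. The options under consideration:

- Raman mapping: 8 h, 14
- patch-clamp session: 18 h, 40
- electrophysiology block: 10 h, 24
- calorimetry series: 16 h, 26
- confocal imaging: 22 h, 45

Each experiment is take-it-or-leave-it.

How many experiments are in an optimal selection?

2

Best achievable expected citations is 54.
For example Raman mapping + patch-clamp session achieves it, using 26 h.
Any selection reaching 54 contains exactly 2 experiments.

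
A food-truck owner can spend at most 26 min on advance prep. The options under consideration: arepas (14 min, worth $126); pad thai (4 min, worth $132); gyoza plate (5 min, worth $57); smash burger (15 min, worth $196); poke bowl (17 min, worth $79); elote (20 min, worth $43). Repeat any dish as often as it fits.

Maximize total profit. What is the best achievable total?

792

Ranking by ratio (profit/min): pad thai 33.00, smash burger 13.07, gyoza plate 11.40.
Best packing: 6×pad thai — 24 min, 792 total.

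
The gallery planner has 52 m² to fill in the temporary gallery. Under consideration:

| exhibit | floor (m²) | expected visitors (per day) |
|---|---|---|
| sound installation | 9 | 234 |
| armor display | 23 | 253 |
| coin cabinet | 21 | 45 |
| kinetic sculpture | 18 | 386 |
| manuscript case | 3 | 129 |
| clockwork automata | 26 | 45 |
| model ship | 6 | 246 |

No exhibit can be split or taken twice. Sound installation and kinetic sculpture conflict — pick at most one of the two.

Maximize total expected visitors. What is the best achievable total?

1014

Best packing: armor display + kinetic sculpture + manuscript case + model ship — 50 m², 1014 total.
Nothing else feasible within 52 m² beats 1014.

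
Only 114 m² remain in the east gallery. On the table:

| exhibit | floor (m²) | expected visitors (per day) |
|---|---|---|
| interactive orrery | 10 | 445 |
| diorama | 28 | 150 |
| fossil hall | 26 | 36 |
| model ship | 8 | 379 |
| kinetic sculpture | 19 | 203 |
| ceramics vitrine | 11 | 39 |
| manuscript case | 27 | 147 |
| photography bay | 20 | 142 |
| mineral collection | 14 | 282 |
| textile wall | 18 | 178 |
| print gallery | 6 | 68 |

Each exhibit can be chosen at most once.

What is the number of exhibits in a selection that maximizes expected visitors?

8

The maximum expected visitors within 114 m² is 1744.
One optimal bundle: interactive orrery + diorama + model ship + kinetic sculpture + ceramics vitrine + mineral collection + textile wall + print gallery (114 m²).
All optima have 8 exhibits.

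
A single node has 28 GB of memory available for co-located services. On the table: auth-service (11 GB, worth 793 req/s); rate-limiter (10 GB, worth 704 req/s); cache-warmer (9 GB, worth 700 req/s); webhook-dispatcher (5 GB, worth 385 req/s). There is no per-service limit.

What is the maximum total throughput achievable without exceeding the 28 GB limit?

Ranking by ratio (throughput/GB): cache-warmer 77.78, webhook-dispatcher 77.00, auth-service 72.09.
The ratio heuristic lands on 3×cache-warmer (2100) but leaves 1 GB idle.
The 9 GB tied up in cache-warmer is better spent on 2×webhook-dispatcher — total rises to 2170 (28 GB).
Every other selection either busts 28 GB or fails to beat 2170.

2170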